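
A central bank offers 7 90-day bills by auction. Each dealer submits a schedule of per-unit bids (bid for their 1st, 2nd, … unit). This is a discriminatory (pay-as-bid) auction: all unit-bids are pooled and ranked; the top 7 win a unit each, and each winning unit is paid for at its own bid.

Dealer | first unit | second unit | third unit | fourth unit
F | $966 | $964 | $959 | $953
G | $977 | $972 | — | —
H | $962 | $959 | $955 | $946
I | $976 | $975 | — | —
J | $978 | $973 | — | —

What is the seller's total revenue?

Total revenue: $6,817

Merging the schedules and taking the best 7: 978 (J-1), 977 (G-1), 976 (I-1), 975 (I-2), 973 (J-2), 972 (G-2), 966 (F-1)
Next rejected bid: $964 (not a price — pay-as-bid).
Each winning unit pays its own bid.
Revenue = 978 + 977 + 976 + 975 + 973 + 972 + 966 = $6,817.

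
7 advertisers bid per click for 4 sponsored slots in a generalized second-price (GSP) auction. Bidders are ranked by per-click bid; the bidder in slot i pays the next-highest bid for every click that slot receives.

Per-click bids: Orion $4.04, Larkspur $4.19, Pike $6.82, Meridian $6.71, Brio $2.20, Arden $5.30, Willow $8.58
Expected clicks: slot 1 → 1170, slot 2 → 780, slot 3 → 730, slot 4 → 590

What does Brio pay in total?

Per-click bids in order: $8.58 (Willow) > $6.82 (Pike) > $6.71 (Meridian) > $5.30 (Arden) > $4.19 (Larkspur) > …
Brio ranks below slot 4 → no slot, pays nothing.

Brio pays $0.00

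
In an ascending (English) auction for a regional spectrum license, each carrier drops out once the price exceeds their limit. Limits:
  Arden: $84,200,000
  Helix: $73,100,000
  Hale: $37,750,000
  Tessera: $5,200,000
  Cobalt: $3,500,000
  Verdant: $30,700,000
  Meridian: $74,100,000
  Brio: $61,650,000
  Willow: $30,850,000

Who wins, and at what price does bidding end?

Limits ranked: 84,200,000 (Arden) > 74,100,000 (Meridian) > 73,100,000 (Helix) > 61,650,000 (Brio) > 37,750,000 (Hale) > 30,850,000 (Willow) > …
Bidding ends when Meridian exits at $74,100,000; Arden takes it.

Arden wins at $74,100,000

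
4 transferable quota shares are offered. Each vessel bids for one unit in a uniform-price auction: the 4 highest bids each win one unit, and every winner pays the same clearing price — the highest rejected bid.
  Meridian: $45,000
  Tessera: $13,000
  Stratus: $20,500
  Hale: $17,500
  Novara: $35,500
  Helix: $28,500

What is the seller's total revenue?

Total revenue: $70,000

Ordering the bids: 45,000 (Meridian), 35,500 (Novara), 28,500 (Helix), 20,500 (Stratus), 17,500 (Hale), 13,000 (Tessera)
Winners (4 units): Meridian, Novara, Helix, Stratus.
Highest unsuccessful bid: $17,500 → clearing price.
Total revenue = 4 × $17,500 = $70,000.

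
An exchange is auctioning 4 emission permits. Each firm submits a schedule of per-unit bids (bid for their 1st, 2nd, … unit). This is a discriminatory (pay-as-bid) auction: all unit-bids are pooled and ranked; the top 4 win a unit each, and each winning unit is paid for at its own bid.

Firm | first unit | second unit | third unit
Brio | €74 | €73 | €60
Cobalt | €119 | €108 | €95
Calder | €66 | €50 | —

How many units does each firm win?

Merging the schedules and taking the best 4: 119 (Cobalt-1), 108 (Cobalt-2), 95 (Cobalt-3), 74 (Brio-1)
Next rejected bid: €73 (not a price — pay-as-bid).
Allocation: Brio 1, Cobalt 3.

Brio 1, Cobalt 3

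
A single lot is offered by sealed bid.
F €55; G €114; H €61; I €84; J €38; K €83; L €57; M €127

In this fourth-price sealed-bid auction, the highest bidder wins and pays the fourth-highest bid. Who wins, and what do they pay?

Bids in order: 127 (M) > 114 (G) > 84 (I) > 83 (K) > 61 (H) > 57 (L) > …
M is highest; pays the fourth-highest bid, €83.

M pays €83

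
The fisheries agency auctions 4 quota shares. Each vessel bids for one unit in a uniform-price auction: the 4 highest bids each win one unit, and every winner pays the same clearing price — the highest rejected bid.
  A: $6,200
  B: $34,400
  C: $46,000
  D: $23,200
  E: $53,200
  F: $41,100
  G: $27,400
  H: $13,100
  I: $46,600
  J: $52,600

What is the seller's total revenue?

Total revenue: $164,400

Ordering the bids: 53,200 (E), 52,600 (J), 46,600 (I), 46,000 (C), 41,100 (F), 34,400 (B), …
The 4 highest are E, J, I, C.
Highest unsuccessful bid: $41,100 → clearing price.
Total revenue = 4 × $41,100 = $164,400.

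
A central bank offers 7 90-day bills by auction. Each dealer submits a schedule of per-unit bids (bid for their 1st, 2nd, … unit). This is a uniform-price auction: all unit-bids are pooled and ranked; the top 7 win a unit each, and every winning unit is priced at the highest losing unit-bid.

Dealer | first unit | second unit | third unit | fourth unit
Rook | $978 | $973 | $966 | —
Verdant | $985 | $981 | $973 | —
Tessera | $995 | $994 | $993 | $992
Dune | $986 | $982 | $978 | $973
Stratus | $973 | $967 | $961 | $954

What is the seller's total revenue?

Total revenue: $6,867

All unit-bids, highest first — top 7: 995 (Tessera-1), 994 (Tessera-2), 993 (Tessera-3), 992 (Tessera-4), 986 (Dune-1), 985 (Verdant-1), 982 (Dune-2)
Highest rejected unit-bid = $981.
Allocation: Dune 2, Tessera 4, Verdant 1. Every unit priced at $981.
Revenue = 7 × 981 = $6,867.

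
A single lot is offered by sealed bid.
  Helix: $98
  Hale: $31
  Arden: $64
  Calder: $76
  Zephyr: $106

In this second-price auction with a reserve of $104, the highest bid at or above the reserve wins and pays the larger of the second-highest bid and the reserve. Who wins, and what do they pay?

Bids in order: 106 (Zephyr) > 98 (Helix) > 76 (Calder) > 64 (Arden) > 31 (Hale)
Highest eligible bid: Zephyr at $106.
max(second-highest $98, reserve $104) = $104.

Zephyr pays $104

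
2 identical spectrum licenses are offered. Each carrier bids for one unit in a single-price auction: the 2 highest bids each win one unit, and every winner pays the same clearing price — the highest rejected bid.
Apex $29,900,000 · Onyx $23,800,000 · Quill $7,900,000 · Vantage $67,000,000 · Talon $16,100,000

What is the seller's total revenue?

Sorting: 67,000,000 (Vantage), 29,900,000 (Apex), 23,800,000 (Onyx), 16,100,000 (Talon), …
Top 2: Vantage, Apex.
Clearing price = highest rejected bid = $23,800,000.
Total revenue = 2 × $23,800,000 = $47,600,000.

Total revenue: $47,600,000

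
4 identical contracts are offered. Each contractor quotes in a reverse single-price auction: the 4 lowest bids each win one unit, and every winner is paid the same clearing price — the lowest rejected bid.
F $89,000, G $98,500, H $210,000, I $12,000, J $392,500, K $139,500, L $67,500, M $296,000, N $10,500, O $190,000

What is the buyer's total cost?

Total cost: $394,000

Bids ranked low→high: 10,500 (N), 12,000 (I), 67,500 (L), 89,000 (F), 98,500 (G), 139,500 (K), …
Winners (4 units): N, I, L, F.
Clearing price = lowest rejected bid = $98,500.
Total cost = 4 × $98,500 = $394,000.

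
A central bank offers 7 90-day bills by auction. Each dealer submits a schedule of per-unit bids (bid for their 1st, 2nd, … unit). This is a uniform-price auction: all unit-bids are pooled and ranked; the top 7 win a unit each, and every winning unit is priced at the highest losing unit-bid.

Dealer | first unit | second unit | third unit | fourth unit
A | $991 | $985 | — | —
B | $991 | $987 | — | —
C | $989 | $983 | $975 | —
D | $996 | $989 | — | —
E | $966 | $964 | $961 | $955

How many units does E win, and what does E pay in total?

E: 0 units, pays $0

Merging the schedules and taking the best 7: 996 (D-1), 991 (A-1), 991 (B-1), 989 (C-1), 989 (D-2), 987 (B-2), 985 (A-2)
The (k+1)-th unit-bid is $983.
E wins 0 unit(s) at $983 each.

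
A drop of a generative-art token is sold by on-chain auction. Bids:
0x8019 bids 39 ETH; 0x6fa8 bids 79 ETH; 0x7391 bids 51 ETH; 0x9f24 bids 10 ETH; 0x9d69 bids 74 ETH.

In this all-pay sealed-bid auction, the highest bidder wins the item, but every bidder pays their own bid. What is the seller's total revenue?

Rule: the highest bidder wins the item, but every bidder pays their own bid.
Sorting bids: 79 (0x6fa8) > 74 (0x9d69) > 51 (0x7391) > 39 (0x8019) > 10 (0x9f24)
Every bidder forfeits their bid regardless of winning.
Revenue = 39 + 79 + 51 + 10 + 74 = 253 ETH.

Total revenue: 253 ETH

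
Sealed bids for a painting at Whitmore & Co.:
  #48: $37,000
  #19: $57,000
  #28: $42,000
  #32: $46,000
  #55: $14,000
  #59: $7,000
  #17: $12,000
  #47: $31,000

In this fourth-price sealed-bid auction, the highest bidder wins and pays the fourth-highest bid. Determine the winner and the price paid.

Fourth-price sealed-bid auction: the highest bidder wins and pays the fourth-highest bid.
Sorting bids: 57,000 (#19) > 46,000 (#32) > 42,000 (#28) > 37,000 (#48) > 31,000 (#47) > 14,000 (#55) > …
#19 is highest; pays the fourth-highest bid, $37,000.

#19 pays $37,000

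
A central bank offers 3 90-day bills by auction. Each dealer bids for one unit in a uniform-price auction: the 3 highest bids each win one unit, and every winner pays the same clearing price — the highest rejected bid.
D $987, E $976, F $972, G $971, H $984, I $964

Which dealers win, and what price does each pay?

Bids ranked high→low: 987 (D), 984 (H), 976 (E), 972 (F), 971 (G), …
Top 3: D, H, E.
First losing bid is F's $972, which sets the uniform price.

D, H, E; each pays $972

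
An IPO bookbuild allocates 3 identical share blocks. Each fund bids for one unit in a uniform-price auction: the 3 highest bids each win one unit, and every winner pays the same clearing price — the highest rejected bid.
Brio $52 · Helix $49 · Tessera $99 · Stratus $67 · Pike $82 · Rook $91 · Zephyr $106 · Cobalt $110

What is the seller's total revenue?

Ordering the bids: 110 (Cobalt), 106 (Zephyr), 99 (Tessera), 91 (Rook), 82 (Pike), …
Winners (3 units): Cobalt, Zephyr, Tessera.
Highest unsuccessful bid: $91 → clearing price.
Total revenue = 3 × $91 = $273.

Total revenue: $273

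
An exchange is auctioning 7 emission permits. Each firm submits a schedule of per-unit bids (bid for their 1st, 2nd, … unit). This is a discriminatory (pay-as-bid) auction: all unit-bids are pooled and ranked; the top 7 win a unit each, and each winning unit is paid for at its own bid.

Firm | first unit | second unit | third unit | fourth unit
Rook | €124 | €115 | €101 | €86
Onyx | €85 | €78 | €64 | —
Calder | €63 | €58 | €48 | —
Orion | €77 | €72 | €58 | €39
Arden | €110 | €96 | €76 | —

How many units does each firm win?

Pooled unit-bids ranked (top 7): 124 (Rook-1), 115 (Rook-2), 110 (Arden-1), 101 (Rook-3), 96 (Arden-2), 86 (Rook-4), 85 (Onyx-1)
Next rejected bid: €78 (not a price — pay-as-bid).
Allocation: Arden 2, Onyx 1, Rook 4.

Arden 2, Onyx 1, Rook 4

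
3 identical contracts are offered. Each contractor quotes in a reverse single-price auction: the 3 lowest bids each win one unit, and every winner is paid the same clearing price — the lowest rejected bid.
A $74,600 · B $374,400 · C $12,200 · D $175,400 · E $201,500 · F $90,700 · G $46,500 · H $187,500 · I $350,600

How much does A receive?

Ordering the bids: 12,200 (C), 46,500 (G), 74,600 (A), 90,700 (F), 175,400 (D), …
Lowest 3: C, G, A.
Lowest unsuccessful bid: $90,700 → clearing price.
A wins → is paid $90,700.

A is paid $90,700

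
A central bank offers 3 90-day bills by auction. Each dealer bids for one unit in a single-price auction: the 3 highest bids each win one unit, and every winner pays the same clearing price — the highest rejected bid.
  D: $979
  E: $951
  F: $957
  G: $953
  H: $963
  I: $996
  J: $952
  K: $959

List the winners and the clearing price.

I, D, H; each pays $959

Sorting: 996 (I), 979 (D), 963 (H), 959 (K), 957 (F), …
Top 3: I, D, H.
Clearing price = highest rejected bid = $959.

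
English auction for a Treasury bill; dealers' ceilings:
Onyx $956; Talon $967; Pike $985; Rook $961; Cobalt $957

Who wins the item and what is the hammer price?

Rule: the price rises until one bidder remains; the winner pays the price at which the last rival dropped out.
Limits in order: 985 (Pike) > 967 (Talon) > 961 (Rook) > 957 (Cobalt) > 956 (Onyx)
Bidding ends when Talon exits at $967; Pike takes it.

Pike wins at $967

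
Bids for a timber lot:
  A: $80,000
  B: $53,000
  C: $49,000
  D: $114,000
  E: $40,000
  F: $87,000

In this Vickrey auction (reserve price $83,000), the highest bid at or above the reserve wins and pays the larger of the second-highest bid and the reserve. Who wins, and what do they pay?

Bids in order: 114,000 (D) > 87,000 (F) > 80,000 (A) > 53,000 (B) > 49,000 (C) > 40,000 (E)
D has the top bid at or above the reserve ($114,000).
max(second-highest $87,000, reserve $83,000) = $87,000; the reserve does not bind.

D pays $87,000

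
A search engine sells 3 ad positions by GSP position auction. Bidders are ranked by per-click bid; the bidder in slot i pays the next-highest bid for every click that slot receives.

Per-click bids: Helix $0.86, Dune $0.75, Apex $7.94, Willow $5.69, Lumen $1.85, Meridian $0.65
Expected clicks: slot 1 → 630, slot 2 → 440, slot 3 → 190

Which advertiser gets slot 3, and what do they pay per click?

Ranked by bid: $7.94 (Apex) > $5.69 (Willow) > $1.85 (Lumen) > $0.86 (Helix) > …
Slot 3 goes to the third-ranked bidder, Lumen, who pays the next bid down: $0.86/click.

Lumen; $0.86 per click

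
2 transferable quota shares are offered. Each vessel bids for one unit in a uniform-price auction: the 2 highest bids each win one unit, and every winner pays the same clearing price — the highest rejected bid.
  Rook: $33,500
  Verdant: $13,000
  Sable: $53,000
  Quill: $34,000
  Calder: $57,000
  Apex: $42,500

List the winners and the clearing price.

Calder, Sable; each pays $42,500

Sorting: 57,000 (Calder), 53,000 (Sable), 42,500 (Apex), 34,000 (Quill), …
The 2 highest are Calder, Sable.
Clearing price = highest rejected bid = $42,500.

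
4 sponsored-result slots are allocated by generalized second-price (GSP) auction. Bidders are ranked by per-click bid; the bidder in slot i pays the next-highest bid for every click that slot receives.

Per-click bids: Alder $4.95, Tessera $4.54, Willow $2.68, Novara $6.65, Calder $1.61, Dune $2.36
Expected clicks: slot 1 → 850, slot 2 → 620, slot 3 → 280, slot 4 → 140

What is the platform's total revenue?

Sorting advertisers: $6.65 (Novara) > $4.95 (Alder) > $4.54 (Tessera) > $2.68 (Willow) > $2.36 (Dune) > …
Slot 1: Novara pays $4.95 × 850 = $4207.50
Slot 2: Alder pays $4.54 × 620 = $2814.80
Slot 3: Tessera pays $2.68 × 280 = $750.40
Slot 4: Willow pays $2.36 × 140 = $330.40
Total = $8103.10

Total revenue: $8103.10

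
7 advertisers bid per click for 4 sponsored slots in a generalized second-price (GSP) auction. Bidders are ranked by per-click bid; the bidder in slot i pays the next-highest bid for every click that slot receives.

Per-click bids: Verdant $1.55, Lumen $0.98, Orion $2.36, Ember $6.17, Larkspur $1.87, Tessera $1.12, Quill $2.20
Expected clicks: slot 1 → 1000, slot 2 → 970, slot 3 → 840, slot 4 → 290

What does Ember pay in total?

Per-click bids in order: $6.17 (Ember) > $2.36 (Orion) > $2.20 (Quill) > $1.87 (Larkspur) > $1.55 (Verdant) > …
Ember holds slot 1 → pays next bid $2.36 × 1000 clicks = $2360.00.

Ember pays $2360.00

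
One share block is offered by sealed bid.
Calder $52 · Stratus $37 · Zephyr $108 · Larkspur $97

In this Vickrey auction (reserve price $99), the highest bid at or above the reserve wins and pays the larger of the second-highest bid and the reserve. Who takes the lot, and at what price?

Zephyr pays $99

Rule: the highest bid at or above the reserve wins and pays the larger of the second-highest bid and the reserve.
Bids in order: 108 (Zephyr) > 97 (Larkspur) > 52 (Calder) > 37 (Stratus)
Zephyr has the top bid at or above the reserve ($108).
Second-highest bid $97 is below the reserve $99, so the reserve binds → payment $99.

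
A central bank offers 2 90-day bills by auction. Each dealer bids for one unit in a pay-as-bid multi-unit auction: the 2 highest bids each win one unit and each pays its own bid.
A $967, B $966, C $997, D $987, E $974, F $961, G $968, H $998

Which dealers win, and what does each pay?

H $998, C $997

Bids ranked high→low: 998 (H), 997 (C), 987 (D), 974 (E), …
Winners (2 units): H, C.
Each winner pays its own bid: H $998, C $997.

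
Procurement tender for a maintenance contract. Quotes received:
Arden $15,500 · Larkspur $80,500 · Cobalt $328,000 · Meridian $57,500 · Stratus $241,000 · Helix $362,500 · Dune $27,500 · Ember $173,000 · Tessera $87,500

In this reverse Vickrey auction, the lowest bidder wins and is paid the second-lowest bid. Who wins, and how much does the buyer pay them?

Bids ranked: 15,500 (Arden) < 27,500 (Dune) < 57,500 (Meridian) < 80,500 (Larkspur) < 87,500 (Tessera) < 173,000 (Ember) < …
Arden wins with the lowest bid; price is set by the runner-up at $27,500.

Arden is paid $27,500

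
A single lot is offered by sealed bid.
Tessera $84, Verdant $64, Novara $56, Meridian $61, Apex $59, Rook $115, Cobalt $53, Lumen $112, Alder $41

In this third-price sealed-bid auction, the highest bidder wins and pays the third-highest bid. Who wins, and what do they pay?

Rook pays $84

Bids ranked: 115 (Rook) > 112 (Lumen) > 84 (Tessera) > 64 (Verdant) > 61 (Meridian) > 59 (Apex) > …
Rook wins; payment is bid #3 in the ranking = $84.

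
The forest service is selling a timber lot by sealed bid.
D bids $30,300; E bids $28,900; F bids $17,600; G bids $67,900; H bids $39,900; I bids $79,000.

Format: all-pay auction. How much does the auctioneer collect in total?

Sorting bids: 79,000 (I) > 67,900 (G) > 39,900 (H) > 30,300 (D) > 28,900 (E) > 17,600 (F)
I wins with the top bid; all bids are sunk regardless.
Every bidder forfeits their bid regardless of winning.
Revenue = 30,300 + 28,900 + 17,600 + 67,900 + 39,900 + 79,000 = $263,600.

Total revenue: $263,600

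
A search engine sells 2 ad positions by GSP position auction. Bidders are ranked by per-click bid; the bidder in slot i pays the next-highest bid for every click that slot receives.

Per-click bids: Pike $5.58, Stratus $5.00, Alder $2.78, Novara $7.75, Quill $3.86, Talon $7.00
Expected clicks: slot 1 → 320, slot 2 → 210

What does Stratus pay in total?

Sorting advertisers: $7.75 (Novara) > $7.00 (Talon) > $5.58 (Pike) > …
Stratus ranks below slot 2 → no slot, pays nothing.

Stratus pays $0.00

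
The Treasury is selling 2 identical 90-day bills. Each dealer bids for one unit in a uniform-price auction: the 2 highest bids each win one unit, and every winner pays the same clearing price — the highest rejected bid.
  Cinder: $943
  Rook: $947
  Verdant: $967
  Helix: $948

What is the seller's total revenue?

Total revenue: $1,894

Sorting: 967 (Verdant), 948 (Helix), 947 (Rook), 943 (Cinder)
The 2 highest are Verdant, Helix.
Clearing price = highest rejected bid = $947.
Total revenue = 2 × $947 = $1,894.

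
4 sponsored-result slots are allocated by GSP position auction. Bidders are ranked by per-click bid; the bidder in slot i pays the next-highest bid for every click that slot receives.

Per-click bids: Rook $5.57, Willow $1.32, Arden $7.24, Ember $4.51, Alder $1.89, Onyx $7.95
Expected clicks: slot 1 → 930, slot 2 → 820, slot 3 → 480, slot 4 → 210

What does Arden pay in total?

Per-click bids in order: $7.95 (Onyx) > $7.24 (Arden) > $5.57 (Rook) > $4.51 (Ember) > $1.89 (Alder) > …
Arden holds slot 2 → pays next bid $5.57 × 820 clicks = $4567.40.

Arden pays $4567.40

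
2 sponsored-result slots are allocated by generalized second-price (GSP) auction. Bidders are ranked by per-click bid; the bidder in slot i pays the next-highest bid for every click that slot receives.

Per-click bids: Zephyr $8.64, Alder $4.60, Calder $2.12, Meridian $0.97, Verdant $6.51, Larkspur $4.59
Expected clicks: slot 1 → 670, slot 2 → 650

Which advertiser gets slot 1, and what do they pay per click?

Ranked by bid: $8.64 (Zephyr) > $6.51 (Verdant) > $4.60 (Alder) > …
Slot 1 goes to the first-ranked bidder, Zephyr, who pays the next bid down: $6.51/click.

Zephyr; $6.51 per click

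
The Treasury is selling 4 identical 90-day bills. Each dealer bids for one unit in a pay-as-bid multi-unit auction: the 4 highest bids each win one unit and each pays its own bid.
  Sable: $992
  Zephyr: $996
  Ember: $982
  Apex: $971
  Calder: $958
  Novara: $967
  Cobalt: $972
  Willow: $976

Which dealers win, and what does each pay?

Sorting: 996 (Zephyr), 992 (Sable), 982 (Ember), 976 (Willow), 972 (Cobalt), 971 (Apex), …
Top 4: Zephyr, Sable, Ember, Willow.
Each winner pays its own bid: Zephyr $996, Sable $992, Ember $982, Willow $976.

Zephyr $996, Sable $992, Ember $982, Willow $976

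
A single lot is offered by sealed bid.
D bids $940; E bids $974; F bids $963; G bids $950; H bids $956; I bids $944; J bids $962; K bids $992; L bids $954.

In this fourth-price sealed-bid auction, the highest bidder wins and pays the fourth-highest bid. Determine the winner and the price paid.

K pays $962

Bids ranked: 992 (K) > 974 (E) > 963 (F) > 962 (J) > 956 (H) > 954 (L) > …
K is highest; pays the fourth-highest bid, $962.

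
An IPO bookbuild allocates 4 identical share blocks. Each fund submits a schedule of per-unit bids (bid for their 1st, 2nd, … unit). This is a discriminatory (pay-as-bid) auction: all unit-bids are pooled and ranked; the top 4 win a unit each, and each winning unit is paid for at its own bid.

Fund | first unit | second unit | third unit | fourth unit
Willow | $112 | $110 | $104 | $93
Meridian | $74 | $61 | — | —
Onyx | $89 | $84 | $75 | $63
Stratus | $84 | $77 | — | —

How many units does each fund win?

Willow 4

All unit-bids, highest first — top 4: 112 (Willow-1), 110 (Willow-2), 104 (Willow-3), 93 (Willow-4)
Next rejected bid: $89 (not a price — pay-as-bid).
Allocation: Willow 4.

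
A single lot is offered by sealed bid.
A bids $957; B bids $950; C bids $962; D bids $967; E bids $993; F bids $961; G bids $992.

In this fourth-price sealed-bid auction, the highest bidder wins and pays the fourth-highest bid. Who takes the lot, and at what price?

Bids ranked: 993 (E) > 992 (G) > 967 (D) > 962 (C) > 961 (F) > 957 (A) > …
E wins; payment is bid #4 in the ranking = $962.

E pays $962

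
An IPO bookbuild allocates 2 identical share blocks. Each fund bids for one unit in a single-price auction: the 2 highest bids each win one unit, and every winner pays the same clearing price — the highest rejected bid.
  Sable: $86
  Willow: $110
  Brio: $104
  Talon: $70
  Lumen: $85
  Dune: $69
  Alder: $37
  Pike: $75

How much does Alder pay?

Alder pays $0

Sorting: 110 (Willow), 104 (Brio), 86 (Sable), 85 (Lumen), …
Top 2: Willow, Brio.
Highest unsuccessful bid: $86 → clearing price.
Alder does not win → pays $0.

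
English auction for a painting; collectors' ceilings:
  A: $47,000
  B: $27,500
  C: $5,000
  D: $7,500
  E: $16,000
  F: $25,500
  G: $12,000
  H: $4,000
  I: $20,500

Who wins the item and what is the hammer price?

A wins at $27,500

Limits ranked: 47,000 (A) > 27,500 (B) > 25,500 (F) > 20,500 (I) > 16,000 (E) > 12,000 (G) > …
B is the last rival to drop out, at $27,500; A remains and wins at that price.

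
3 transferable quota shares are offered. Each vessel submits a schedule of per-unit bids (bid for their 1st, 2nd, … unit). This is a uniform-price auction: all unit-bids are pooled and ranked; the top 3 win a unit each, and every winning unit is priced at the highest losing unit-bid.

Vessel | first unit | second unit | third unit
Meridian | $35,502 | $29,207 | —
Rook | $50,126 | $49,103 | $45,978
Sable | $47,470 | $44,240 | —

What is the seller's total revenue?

Total revenue: $137,934

Pooled unit-bids ranked (top 3): 50,126 (Rook-1), 49,103 (Rook-2), 47,470 (Sable-1)
First bid not allocated: $45,978.
Allocation: Rook 2, Sable 1. Every unit priced at $45,978.
Revenue = 3 × 45,978 = $137,934.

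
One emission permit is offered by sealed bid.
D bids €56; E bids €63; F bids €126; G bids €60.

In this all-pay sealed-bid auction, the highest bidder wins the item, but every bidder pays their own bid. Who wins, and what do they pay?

All-pay sealed-bid auction: the highest bidder wins the item, but every bidder pays their own bid.
Sorting bids: 126 (F) > 63 (E) > 60 (G) > 56 (D)
F wins with the top bid; all bids are sunk regardless.

F pays €126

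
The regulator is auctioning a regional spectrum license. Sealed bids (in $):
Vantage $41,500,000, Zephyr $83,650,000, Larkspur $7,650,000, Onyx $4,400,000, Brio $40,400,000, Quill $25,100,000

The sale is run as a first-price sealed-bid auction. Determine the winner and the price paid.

First-price sealed-bid auction: the highest bidder wins and pays their own bid.
Bids in order: 83,650,000 (Zephyr) > 41,500,000 (Vantage) > 40,400,000 (Brio) > 25,100,000 (Quill) > 7,650,000 (Larkspur) > 4,400,000 (Onyx)
Zephyr is highest → pays own bid, $83,650,000.

Zephyr pays $83,650,000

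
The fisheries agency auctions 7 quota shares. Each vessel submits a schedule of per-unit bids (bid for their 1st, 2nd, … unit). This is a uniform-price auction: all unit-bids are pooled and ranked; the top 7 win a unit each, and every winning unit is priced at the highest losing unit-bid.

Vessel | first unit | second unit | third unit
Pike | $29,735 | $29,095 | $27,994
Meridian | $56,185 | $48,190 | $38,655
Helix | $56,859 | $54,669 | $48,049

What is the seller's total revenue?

Pooled unit-bids ranked (top 7): 56,859 (Helix-1), 56,185 (Meridian-1), 54,669 (Helix-2), 48,190 (Meridian-2), 48,049 (Helix-3), 38,655 (Meridian-3), 29,735 (Pike-1)
The (k+1)-th unit-bid is $29,095.
Allocation: Helix 3, Meridian 3, Pike 1. Every unit priced at $29,095.
Revenue = 7 × 29,095 = $203,665.

Total revenue: $203,665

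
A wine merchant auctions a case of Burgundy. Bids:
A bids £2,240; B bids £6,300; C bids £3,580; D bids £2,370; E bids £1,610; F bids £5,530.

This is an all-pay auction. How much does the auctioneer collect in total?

Bids in order: 6,300 (B) > 5,530 (F) > 3,580 (C) > 2,370 (D) > 2,240 (A) > 1,610 (E)
Every bidder forfeits their bid regardless of winning.
Revenue = 2,240 + 6,300 + 3,580 + 2,370 + 1,610 + 5,530 = £21,630.

Total revenue: £21,630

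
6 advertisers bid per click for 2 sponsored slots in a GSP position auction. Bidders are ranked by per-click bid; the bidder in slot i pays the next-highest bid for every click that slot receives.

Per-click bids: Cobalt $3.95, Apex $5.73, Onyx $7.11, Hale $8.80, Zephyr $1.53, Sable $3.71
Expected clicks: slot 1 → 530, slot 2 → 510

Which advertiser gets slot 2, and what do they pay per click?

Onyx; $5.73 per click

Ranked by bid: $8.80 (Hale) > $7.11 (Onyx) > $5.73 (Apex) > …
Slot 2 goes to the second-ranked bidder, Onyx, who pays the next bid down: $5.73/click.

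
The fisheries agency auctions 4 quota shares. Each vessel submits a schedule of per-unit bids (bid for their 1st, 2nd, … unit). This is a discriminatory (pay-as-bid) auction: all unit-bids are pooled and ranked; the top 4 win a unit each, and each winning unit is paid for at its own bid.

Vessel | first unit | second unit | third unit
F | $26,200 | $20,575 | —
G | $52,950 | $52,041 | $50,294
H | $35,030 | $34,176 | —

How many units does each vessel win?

Merging the schedules and taking the best 4: 52,950 (G-1), 52,041 (G-2), 50,294 (G-3), 35,030 (H-1)
Next rejected bid: $34,176 (not a price — pay-as-bid).
Allocation: G 3, H 1.

G 3, H 1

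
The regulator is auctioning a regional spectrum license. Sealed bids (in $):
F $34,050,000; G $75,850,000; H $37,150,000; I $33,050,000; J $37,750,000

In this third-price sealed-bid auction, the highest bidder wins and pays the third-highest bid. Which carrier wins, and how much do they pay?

Third-price sealed-bid auction: the highest bidder wins and pays the third-highest bid.
Sorting bids: 75,850,000 (G) > 37,750,000 (J) > 37,150,000 (H) > 34,050,000 (F) > 33,050,000 (I)
G is highest; pays the third-highest bid, $37,150,000.

G pays $37,150,000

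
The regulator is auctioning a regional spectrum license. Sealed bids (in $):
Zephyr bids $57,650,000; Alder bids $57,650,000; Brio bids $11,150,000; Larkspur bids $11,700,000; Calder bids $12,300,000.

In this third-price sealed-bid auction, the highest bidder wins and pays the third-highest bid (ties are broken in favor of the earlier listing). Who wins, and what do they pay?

Zephyr pays $12,300,000

Third-price sealed-bid auction: the highest bidder wins and pays the third-highest bid.
Bids ranked: 57,650,000 (Zephyr) > 57,650,000 (Alder) > 12,300,000 (Calder) > 11,700,000 (Larkspur) > 11,150,000 (Brio)
Zephyr and Alder tie at $57,650,000; tie-break gives it to Zephyr.
Zephyr wins; payment is bid #3 in the ranking = $12,300,000.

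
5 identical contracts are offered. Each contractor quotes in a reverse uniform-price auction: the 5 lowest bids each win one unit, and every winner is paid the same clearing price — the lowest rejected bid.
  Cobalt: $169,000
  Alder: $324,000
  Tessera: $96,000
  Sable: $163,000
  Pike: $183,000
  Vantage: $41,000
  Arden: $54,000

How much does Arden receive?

Bids ranked low→high: 41,000 (Vantage), 54,000 (Arden), 96,000 (Tessera), 163,000 (Sable), 169,000 (Cobalt), 183,000 (Pike), 324,000 (Alder)
Lowest 5: Vantage, Arden, Tessera, Sable, Cobalt.
First losing bid is Pike's $183,000, which sets the uniform price.
Arden wins → is paid $183,000.

Arden is paid $183,000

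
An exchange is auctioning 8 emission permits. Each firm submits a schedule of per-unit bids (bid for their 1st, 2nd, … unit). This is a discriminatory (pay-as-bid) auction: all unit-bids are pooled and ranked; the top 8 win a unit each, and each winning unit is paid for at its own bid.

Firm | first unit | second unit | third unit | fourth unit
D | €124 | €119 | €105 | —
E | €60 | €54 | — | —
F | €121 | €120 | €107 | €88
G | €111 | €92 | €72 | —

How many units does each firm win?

D 3, F 3, G 2

Pooled unit-bids ranked (top 8): 124 (D-1), 121 (F-1), 120 (F-2), 119 (D-2), 111 (G-1), 107 (F-3), 105 (D-3), 92 (G-2)
Next rejected bid: €88 (not a price — pay-as-bid).
Allocation: D 3, F 3, G 2.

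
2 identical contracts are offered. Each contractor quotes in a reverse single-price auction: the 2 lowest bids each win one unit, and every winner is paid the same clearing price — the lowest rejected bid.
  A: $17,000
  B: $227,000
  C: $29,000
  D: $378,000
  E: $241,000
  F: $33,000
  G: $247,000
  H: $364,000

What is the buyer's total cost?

Total cost: $66,000

Sorting: 17,000 (A), 29,000 (C), 33,000 (F), 227,000 (B), …
The 2 lowest are A, C.
First losing bid is F's $33,000, which sets the uniform price.
Total cost = 2 × $33,000 = $66,000.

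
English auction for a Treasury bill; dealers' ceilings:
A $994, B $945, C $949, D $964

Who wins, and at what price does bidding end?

A wins at $964

Rule: the price rises until one bidder remains; the winner pays the price at which the last rival dropped out.
Sorting limits: 994 (A) > 964 (D) > 949 (C) > 945 (B)
Bidding ends when D exits at $964; A takes it.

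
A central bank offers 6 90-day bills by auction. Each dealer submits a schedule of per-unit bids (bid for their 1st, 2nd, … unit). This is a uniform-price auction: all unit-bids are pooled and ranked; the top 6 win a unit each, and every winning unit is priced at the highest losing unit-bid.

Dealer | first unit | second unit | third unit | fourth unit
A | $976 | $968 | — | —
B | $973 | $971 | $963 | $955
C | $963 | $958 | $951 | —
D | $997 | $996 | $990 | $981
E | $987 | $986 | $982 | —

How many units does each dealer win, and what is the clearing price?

D 3, E 3; clearing price $981

All unit-bids, highest first — top 6: 997 (D-1), 996 (D-2), 990 (D-3), 987 (E-1), 986 (E-2), 982 (E-3)
First bid not allocated: $981.
Allocation: D 3, E 3.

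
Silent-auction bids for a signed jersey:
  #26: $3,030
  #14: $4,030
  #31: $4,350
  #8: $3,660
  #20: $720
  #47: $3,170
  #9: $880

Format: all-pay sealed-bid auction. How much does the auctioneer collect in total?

Total revenue: $19,840

Bids in order: 4,350 (#31) > 4,030 (#14) > 3,660 (#8) > 3,170 (#47) > 3,030 (#26) > 880 (#9) > …
Every bidder forfeits their bid regardless of winning.
Revenue = 3,030 + 4,030 + 4,350 + 3,660 + 720 + 3,170 + 880 = $19,840.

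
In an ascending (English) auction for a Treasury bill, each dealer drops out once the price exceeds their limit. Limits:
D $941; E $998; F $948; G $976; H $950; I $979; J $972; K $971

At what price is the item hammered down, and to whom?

Sorting limits: 998 (E) > 979 (I) > 976 (G) > 972 (J) > 971 (K) > 950 (H) > …
Bidding ends when I exits at $979; E takes it.

E wins at $979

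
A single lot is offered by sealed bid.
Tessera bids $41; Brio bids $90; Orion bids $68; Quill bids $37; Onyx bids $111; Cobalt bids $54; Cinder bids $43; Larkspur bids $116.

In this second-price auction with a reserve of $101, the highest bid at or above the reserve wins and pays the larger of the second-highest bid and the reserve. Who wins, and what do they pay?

Larkspur pays $111

Rule: the highest bid at or above the reserve wins and pays the larger of the second-highest bid and the reserve.
Sorting bids: 116 (Larkspur) > 111 (Onyx) > 90 (Brio) > 68 (Orion) > 54 (Cobalt) > 43 (Cinder) > …
Highest eligible bid: Larkspur at $116.
Second-highest bid $111 exceeds the reserve $101 → payment $111.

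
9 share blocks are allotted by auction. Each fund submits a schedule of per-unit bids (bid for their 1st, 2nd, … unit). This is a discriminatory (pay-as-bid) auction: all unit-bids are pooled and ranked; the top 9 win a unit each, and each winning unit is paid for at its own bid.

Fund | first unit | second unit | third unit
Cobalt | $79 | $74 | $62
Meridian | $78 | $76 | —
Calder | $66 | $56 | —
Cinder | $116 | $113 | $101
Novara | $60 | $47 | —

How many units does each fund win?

Merging the schedules and taking the best 9: 116 (Cinder-1), 113 (Cinder-2), 101 (Cinder-3), 79 (Cobalt-1), 78 (Meridian-1), 76 (Meridian-2), 74 (Cobalt-2), 66 (Calder-1), 62 (Cobalt-3)
Next rejected bid: $60 (not a price — pay-as-bid).
Allocation: Calder 1, Cinder 3, Cobalt 3, Meridian 2.

Calder 1, Cinder 3, Cobalt 3, Meridian 2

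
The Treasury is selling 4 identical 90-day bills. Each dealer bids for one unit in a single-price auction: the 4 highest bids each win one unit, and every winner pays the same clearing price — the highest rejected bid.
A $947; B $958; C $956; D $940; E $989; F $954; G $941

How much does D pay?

Ordering the bids: 989 (E), 958 (B), 956 (C), 954 (F), 947 (A), 941 (G), …
Top 4: E, B, C, F.
Highest unsuccessful bid: $947 → clearing price.
D does not win → pays $0.

D pays $0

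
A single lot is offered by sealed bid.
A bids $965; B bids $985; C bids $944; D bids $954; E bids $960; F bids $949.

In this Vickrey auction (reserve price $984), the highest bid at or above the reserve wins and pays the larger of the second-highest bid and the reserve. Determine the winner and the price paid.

B pays $984

Vickrey auction (reserve price $984): the highest bid at or above the reserve wins and pays the larger of the second-highest bid and the reserve.
Sorting bids: 985 (B) > 965 (A) > 960 (E) > 954 (D) > 949 (F) > 944 (C)
B has the top bid at or above the reserve ($985).
Second-highest bid $965 is below the reserve $984, so the reserve binds → payment $984.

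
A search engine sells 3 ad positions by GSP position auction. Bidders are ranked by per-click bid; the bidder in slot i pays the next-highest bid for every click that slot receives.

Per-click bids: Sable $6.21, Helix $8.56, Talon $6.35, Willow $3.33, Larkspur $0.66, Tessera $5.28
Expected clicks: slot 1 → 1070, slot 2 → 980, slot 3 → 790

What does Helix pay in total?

Helix pays $6794.50

Per-click bids in order: $8.56 (Helix) > $6.35 (Talon) > $6.21 (Sable) > $5.28 (Tessera) > …
Helix holds slot 1 → pays next bid $6.35 × 1070 clicks = $6794.50.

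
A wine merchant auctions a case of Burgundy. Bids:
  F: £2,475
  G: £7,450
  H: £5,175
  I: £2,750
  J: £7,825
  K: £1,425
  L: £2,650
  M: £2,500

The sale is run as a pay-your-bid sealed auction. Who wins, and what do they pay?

Pay-your-bid sealed auction: the highest bidder wins and pays their own bid.
Bids in order: 7,825 (J) > 7,450 (G) > 5,175 (H) > 2,750 (I) > 2,650 (L) > 2,500 (M) > …
J has the highest bid and pays exactly that: £7,825.

J pays £7,825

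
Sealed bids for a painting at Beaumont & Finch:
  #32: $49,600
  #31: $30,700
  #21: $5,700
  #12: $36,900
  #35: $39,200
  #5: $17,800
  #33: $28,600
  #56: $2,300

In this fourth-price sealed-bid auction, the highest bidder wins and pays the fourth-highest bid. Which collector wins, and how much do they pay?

Bids in order: 49,600 (#32) > 39,200 (#35) > 36,900 (#12) > 30,700 (#31) > 28,600 (#33) > 17,800 (#5) > …
#32 is highest; pays the fourth-highest bid, $30,700.

#32 pays $30,700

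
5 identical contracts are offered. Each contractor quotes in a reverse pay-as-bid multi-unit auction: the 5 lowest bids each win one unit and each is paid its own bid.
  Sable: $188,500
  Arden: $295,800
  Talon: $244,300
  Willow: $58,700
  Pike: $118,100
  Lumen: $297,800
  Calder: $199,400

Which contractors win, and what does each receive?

Ordering the bids: 58,700 (Willow), 118,100 (Pike), 188,500 (Sable), 199,400 (Calder), 244,300 (Talon), 295,800 (Arden), 297,800 (Lumen)
The 5 lowest are Willow, Pike, Sable, Calder, Talon.
Each winner is paid its own bid: Willow $58,700, Pike $118,100, Sable $188,500, Calder $199,400, Talon $244,300.

Willow $58,700, Pike $118,100, Sable $188,500, Calder $199,400, Talon $244,300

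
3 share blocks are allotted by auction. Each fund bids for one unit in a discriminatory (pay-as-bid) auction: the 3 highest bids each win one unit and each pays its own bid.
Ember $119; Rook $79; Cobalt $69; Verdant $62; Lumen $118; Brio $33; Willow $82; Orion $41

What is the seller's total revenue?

Bids ranked high→low: 119 (Ember), 118 (Lumen), 82 (Willow), 79 (Rook), 69 (Cobalt), …
The 3 highest are Ember, Lumen, Willow.
Total revenue = 119 + 118 + 82 = $319.

Total revenue: $319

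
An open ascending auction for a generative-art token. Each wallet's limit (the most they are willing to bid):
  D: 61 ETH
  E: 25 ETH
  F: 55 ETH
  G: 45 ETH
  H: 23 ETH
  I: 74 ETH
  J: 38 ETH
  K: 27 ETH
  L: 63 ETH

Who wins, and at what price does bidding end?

Limits ranked: 74 (I) > 63 (L) > 61 (D) > 55 (F) > 45 (G) > 38 (J) > …
Once the price passes 63 ETH, only I is left; the hammer falls at L's limit of 63 ETH.

I wins at 63 ETH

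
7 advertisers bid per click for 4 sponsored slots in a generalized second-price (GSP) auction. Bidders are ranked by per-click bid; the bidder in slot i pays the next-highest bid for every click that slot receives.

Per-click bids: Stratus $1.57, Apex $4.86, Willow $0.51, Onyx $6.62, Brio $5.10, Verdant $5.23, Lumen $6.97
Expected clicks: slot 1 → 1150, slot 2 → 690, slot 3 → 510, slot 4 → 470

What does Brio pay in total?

Brio pays $2284.20

Per-click bids in order: $6.97 (Lumen) > $6.62 (Onyx) > $5.23 (Verdant) > $5.10 (Brio) > $4.86 (Apex) > …
Brio holds slot 4 → pays next bid $4.86 × 470 clicks = $2284.20.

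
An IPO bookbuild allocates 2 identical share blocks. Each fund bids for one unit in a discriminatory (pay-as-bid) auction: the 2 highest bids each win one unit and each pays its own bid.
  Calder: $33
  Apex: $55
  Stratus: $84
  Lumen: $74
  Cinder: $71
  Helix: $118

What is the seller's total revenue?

Ordering the bids: 118 (Helix), 84 (Stratus), 74 (Lumen), 71 (Cinder), …
Top 2: Helix, Stratus.
Total revenue = 118 + 84 = $202.

Total revenue: $202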